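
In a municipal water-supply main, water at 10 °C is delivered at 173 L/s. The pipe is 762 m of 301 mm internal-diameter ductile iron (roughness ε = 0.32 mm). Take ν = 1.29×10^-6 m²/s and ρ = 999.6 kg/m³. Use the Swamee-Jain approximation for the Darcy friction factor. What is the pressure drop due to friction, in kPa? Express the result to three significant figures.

V = 4Q/(πD²) = 4·0.173/(π·0.301²) = 2.431 m/s
Re = VD/ν = 2.431·0.301/1.29×10^-6 = 5.67×10^5 → turbulent
ε/D = 0.32/301 = 0.00106
Swamee-Jain: f = 0.02055
h_f = f(L/D)V²/(2g) = 0.02055·(762/0.301)·2.431²/(2·9.81) = 15.68 m
Δp = ρg·h_f = 999.6·9.81·15.68 = 153.7 kPa

Δp ≈ 154 kPa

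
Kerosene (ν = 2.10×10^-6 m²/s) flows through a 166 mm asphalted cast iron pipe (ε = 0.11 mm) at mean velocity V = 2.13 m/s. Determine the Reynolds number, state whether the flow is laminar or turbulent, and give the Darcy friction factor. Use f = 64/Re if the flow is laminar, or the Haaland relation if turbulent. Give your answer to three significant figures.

Re = VD/ν = 2.130·0.166/2.10×10^-6 = 1.68×10^5
Re > 4000 → turbulent; ε/D = 6.63×10^-4
Haaland: f = 0.01971

Re ≈ 1.68×10^5; turbulent; f ≈ 0.0197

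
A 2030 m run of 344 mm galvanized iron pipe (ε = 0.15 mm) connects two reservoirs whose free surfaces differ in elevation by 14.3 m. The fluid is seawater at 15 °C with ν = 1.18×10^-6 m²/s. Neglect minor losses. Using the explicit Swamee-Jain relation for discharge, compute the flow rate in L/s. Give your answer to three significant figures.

Swamee-Jain (Type II): Q = -0.965·√(gD⁵h_f/L)·ln[ε/(3.7D) + √(3.17ν²L/(gD³h_f))]
√(gD⁵h_f/L) = √(9.81·0.344⁵·14.3/2030) = 0.01825
ε/(3.7D) = 1.18×10^-4; √(3.17ν²L/(gD³h_f)) = 3.96×10^-5
Q = -0.965·0.01825·ln(1.575×10^-4) = 0.1542 m³/s
Check: V = 1.66 m/s, Re = 4.84×10^5, f = 0.01739, h_f = 14.4 m ≈ 14.3 m ✓

Q ≈ 154 L/s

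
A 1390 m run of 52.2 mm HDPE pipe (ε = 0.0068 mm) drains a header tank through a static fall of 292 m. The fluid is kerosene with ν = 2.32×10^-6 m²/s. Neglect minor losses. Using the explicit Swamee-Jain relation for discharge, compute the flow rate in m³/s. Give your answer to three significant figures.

Q ≈ 0.00707 m³/s

Swamee-Jain (Type II): Q = -0.965·√(gD⁵h_f/L)·ln[ε/(3.7D) + √(3.17ν²L/(gD³h_f))]
√(gD⁵h_f/L) = √(9.81·0.0522⁵·292/1390) = 8.937×10^-4
ε/(3.7D) = 3.52×10^-5; √(3.17ν²L/(gD³h_f)) = 2.41×10^-4
Q = -0.965·8.937×10^-4·ln(2.765×10^-4) = 0.007066 m³/s
Check: V = 3.30 m/s, Re = 7.43×10^4, f = 0.01967, h_f = 291 m ≈ 292 m ✓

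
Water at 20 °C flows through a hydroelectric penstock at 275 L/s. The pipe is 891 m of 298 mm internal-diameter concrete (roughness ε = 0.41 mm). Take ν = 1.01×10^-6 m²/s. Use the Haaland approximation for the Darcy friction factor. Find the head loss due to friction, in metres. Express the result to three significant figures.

V = 4Q/(πD²) = 4·0.275/(π·0.298²) = 3.943 m/s
Re = VD/ν = 3.943·0.298/1.01×10^-6 = 1.16×10^6 → turbulent
ε/D = 0.41/298 = 0.00138
Haaland: f = 0.02148
h_f = f(L/D)V²/(2g) = 0.02148·(891/0.298)·3.943²/(2·9.81) = 50.89 m

h_f ≈ 50.9 m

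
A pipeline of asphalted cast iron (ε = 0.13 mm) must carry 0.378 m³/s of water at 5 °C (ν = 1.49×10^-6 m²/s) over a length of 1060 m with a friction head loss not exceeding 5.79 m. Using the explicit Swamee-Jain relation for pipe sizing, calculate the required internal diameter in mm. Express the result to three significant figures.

D ≈ 516 mm

Swamee-Jain (Type III): D = 0.66·[ε^1.25·(LQ²/(gh_f))^4.75 + ν·Q^9.4·(L/(gh_f))^5.2]^0.04
LQ²/(gh_f) = 2.667; L/(gh_f) = 18.66
Term 1 = ε^1.25·(…)^4.75 = 0.00146; Term 2 = ν·Q^9.4·(…)^5.2 = 6.47×10^-4
D = 0.66·(0.00146 + 6.47×10^-4)^0.04 = 0.5158 m = 516 mm
Check: V = 1.81 m/s, Re = 6.26×10^5, f = 0.01572, h_f = 5.39 m ≈ 5.79 m ✓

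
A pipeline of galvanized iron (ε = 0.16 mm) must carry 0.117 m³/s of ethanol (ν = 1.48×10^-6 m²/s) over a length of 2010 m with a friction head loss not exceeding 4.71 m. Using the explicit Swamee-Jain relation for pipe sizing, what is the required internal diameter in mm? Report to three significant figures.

Swamee-Jain (Type III): D = 0.66·[ε^1.25·(LQ²/(gh_f))^4.75 + ν·Q^9.4·(L/(gh_f))^5.2]^0.04
LQ²/(gh_f) = 0.5955; L/(gh_f) = 43.50
Term 1 = ε^1.25·(…)^4.75 = 1.53×10^-6; Term 2 = ν·Q^9.4·(…)^5.2 = 8.54×10^-7
D = 0.66·(1.53×10^-6 + 8.54×10^-7)^0.04 = 0.3932 m = 393 mm
Check: V = 0.963 m/s, Re = 2.56×10^5, f = 0.01801, h_f = 4.35 m ≈ 4.71 m ✓

D ≈ 393 mm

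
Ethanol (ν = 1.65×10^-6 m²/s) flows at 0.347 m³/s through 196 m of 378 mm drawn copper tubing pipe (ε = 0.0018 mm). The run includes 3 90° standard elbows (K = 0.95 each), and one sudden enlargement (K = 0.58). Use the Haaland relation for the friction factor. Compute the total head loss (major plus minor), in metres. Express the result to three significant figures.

V = 4Q/(πD²) = 3.092 m/s; V²/2g = 0.4873 m
Re = 7.08×10^5, ε/D = 4.76×10^-6 → f = 0.01235 (Haaland)
Major: h_f = f(L/D)·V²/2g = 0.01235·518.5·0.4873 = 3.121 m
Minor: ΣK = 3.43; h_m = ΣK·V²/2g = 1.672 m
Total H_L = 3.121 + 1.672 = 4.793 m

H_L ≈ 4.79 m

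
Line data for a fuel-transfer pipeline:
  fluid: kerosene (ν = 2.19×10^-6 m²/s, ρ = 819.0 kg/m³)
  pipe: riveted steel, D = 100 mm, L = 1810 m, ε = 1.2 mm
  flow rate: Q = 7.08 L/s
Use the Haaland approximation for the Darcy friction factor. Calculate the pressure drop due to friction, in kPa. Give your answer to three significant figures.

Δp ≈ 251 kPa

V = 4Q/(πD²) = 4·0.00708/(π·0.100²) = 0.9015 m/s
Re = VD/ν = 0.9015·0.100/2.19×10^-6 = 4.12×10^4 → turbulent
ε/D = 1.2/100 = 0.0120
Haaland: f = 0.04164
h_f = f(L/D)V²/(2g) = 0.04164·(1810/0.100)·0.9015²/(2·9.81) = 31.21 m
Δp = ρg·h_f = 819.0·9.81·31.21 = 250.8 kPa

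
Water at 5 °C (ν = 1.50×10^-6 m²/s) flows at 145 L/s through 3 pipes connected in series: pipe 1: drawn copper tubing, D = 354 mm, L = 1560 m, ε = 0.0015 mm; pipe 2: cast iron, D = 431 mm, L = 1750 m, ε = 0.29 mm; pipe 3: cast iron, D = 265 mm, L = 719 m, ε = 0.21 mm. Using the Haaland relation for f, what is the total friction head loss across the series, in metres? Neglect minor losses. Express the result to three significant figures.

Pipe 1: V = 1.473 m/s, Re = 3.48×10^5, ε/D = 4.24×10^-6, f = 0.01399, h_1 = f(L/D)V²/2g = 6.820 m
Pipe 2: V = 0.9939 m/s, Re = 2.86×10^5, ε/D = 6.73×10^-4, f = 0.01906, h_2 = f(L/D)V²/2g = 3.897 m
Pipe 3: V = 2.629 m/s, Re = 4.64×10^5, ε/D = 7.92×10^-4, f = 0.01927, h_3 = f(L/D)V²/2g = 18.41 m
Series → Q common, losses add: H = Σh = 29.13 m

H ≈ 29.1 m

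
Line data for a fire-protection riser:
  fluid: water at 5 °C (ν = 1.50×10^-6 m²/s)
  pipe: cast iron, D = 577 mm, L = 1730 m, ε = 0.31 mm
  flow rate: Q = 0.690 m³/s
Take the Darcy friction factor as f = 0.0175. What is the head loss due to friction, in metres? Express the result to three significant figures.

h_f ≈ 18.6 m

V = 4Q/(πD²) = 4·0.690/(π·0.577²) = 2.639 m/s
h_f = f(L/D)V²/(2g) = 0.01750·(1730/0.577)·2.639²/(2·9.81) = 18.62 m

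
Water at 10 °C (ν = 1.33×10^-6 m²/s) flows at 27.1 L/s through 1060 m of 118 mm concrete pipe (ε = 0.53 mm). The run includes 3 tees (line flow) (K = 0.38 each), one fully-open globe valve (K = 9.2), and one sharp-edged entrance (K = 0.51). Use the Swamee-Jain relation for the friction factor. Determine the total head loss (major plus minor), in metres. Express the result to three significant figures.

V = 4Q/(πD²) = 2.478 m/s; V²/2g = 0.3130 m
Re = 2.20×10^5, ε/D = 0.00449 → f = 0.03004 (Swamee-Jain)
Major: h_f = f(L/D)·V²/2g = 0.03004·8983·0.3130 = 84.45 m
Minor: ΣK = 10.8; h_m = ΣK·V²/2g = 3.396 m
Total H_L = 84.45 + 3.396 = 87.85 m

H_L ≈ 87.8 m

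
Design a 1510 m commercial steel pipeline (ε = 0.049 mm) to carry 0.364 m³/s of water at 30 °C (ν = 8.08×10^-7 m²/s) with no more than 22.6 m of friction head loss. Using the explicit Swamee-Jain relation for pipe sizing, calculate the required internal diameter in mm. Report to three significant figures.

Swamee-Jain (Type III): D = 0.66·[ε^1.25·(LQ²/(gh_f))^4.75 + ν·Q^9.4·(L/(gh_f))^5.2]^0.04
LQ²/(gh_f) = 0.9024; L/(gh_f) = 6.811
Term 1 = ε^1.25·(…)^4.75 = 2.52×10^-6; Term 2 = ν·Q^9.4·(…)^5.2 = 1.30×10^-6
D = 0.66·(2.52×10^-6 + 1.30×10^-6)^0.04 = 0.4007 m = 401 mm
Check: V = 2.89 m/s, Re = 1.43×10^6, f = 0.01349, h_f = 21.6 m ≈ 22.6 m ✓

D ≈ 401 mm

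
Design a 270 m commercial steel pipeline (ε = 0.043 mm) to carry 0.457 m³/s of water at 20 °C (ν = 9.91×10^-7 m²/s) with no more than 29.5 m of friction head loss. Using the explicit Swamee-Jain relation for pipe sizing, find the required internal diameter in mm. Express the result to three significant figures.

D ≈ 296 mm

Swamee-Jain (Type III): D = 0.66·[ε^1.25·(LQ²/(gh_f))^4.75 + ν·Q^9.4·(L/(gh_f))^5.2]^0.04
LQ²/(gh_f) = 0.1949; L/(gh_f) = 0.9330
Term 1 = ε^1.25·(…)^4.75 = 1.47×10^-9; Term 2 = ν·Q^9.4·(…)^5.2 = 4.39×10^-10
D = 0.66·(1.47×10^-9 + 4.39×10^-10)^0.04 = 0.2957 m = 296 mm
Check: V = 6.66 m/s, Re = 1.99×10^6, f = 0.01360, h_f = 28.1 m ≈ 29.5 m ✓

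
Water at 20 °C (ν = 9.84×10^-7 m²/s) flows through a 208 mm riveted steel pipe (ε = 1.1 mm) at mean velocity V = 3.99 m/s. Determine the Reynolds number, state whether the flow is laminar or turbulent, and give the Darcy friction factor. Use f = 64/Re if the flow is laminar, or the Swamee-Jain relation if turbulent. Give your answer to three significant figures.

Re ≈ 8.43×10^5; turbulent; f ≈ 0.0311

Re = VD/ν = 3.990·0.208/9.84×10^-7 = 8.43×10^5
Re > 4000 → turbulent; ε/D = 0.00529
Swamee-Jain: f = 0.03106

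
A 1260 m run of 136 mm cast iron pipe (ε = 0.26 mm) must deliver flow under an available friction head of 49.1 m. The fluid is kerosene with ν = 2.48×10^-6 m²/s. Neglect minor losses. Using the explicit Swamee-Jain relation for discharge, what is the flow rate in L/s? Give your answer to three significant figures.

Swamee-Jain (Type II): Q = -0.965·√(gD⁵h_f/L)·ln[ε/(3.7D) + √(3.17ν²L/(gD³h_f))]
√(gD⁵h_f/L) = √(9.81·0.136⁵·49.1/1260) = 0.004217
ε/(3.7D) = 5.17×10^-4; √(3.17ν²L/(gD³h_f)) = 1.42×10^-4
Q = -0.965·0.004217·ln(6.591×10^-4) = 0.02981 m³/s
Check: V = 2.05 m/s, Re = 1.13×10^5, f = 0.02492, h_f = 49.5 m ≈ 49.1 m ✓

Q ≈ 29.8 L/s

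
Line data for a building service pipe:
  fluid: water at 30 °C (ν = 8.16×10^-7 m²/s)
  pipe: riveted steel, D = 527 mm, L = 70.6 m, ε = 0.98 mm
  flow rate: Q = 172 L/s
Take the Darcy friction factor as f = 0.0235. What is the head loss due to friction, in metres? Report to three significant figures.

V = 4Q/(πD²) = 4·0.172/(π·0.527²) = 0.7885 m/s
h_f = f(L/D)V²/(2g) = 0.02350·(70.6/0.527)·0.7885²/(2·9.81) = 0.09977 m

h_f ≈ 0.0998 m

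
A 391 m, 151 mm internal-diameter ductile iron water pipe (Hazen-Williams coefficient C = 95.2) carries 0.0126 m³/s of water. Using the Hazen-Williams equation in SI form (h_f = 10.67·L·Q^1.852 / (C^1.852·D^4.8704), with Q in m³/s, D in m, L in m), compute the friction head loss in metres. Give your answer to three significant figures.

h_f ≈ 2.73 m

h_f = 10.67·391·0.0126^1.852 / (95.2^1.852·0.151^4.8704) = 2.732 m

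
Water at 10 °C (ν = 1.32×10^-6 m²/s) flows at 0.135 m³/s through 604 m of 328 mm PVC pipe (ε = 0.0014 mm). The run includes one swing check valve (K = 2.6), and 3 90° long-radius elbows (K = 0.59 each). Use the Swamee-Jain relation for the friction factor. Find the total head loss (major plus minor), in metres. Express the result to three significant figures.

V = 4Q/(πD²) = 1.598 m/s; V²/2g = 0.1301 m
Re = 3.97×10^5, ε/D = 4.27×10^-6 → f = 0.01371 (Swamee-Jain)
Major: h_f = f(L/D)·V²/2g = 0.01371·1841·0.1301 = 3.284 m
Minor: ΣK = 4.37; h_m = ΣK·V²/2g = 0.5686 m
Total H_L = 3.284 + 0.5686 = 3.853 m

H_L ≈ 3.85 m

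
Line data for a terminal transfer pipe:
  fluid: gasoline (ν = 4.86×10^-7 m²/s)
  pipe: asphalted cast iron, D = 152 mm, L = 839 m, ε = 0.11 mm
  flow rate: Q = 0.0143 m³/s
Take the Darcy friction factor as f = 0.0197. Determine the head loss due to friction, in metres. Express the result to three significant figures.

h_f ≈ 3.44 m

V = 4Q/(πD²) = 4·0.0143/(π·0.152²) = 0.7881 m/s
h_f = f(L/D)V²/(2g) = 0.01970·(839/0.152)·0.7881²/(2·9.81) = 3.442 m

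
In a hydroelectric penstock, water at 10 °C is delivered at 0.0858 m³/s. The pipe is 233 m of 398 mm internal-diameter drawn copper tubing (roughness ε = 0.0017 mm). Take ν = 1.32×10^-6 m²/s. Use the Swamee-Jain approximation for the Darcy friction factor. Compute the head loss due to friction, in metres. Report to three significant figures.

h_f ≈ 0.219 m

V = 4Q/(πD²) = 4·0.0858/(π·0.398²) = 0.6897 m/s
Re = VD/ν = 0.6897·0.398/1.32×10^-6 = 2.08×10^5 → turbulent
ε/D = 0.0017/398 = 4.27×10^-6
Swamee-Jain: f = 0.01546
h_f = f(L/D)V²/(2g) = 0.01546·(233/0.398)·0.6897²/(2·9.81) = 0.2193 m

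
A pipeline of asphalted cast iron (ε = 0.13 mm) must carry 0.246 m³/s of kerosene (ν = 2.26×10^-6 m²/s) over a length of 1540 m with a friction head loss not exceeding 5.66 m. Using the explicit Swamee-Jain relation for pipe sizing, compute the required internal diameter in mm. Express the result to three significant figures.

D ≈ 477 mm

Swamee-Jain (Type III): D = 0.66·[ε^1.25·(LQ²/(gh_f))^4.75 + ν·Q^9.4·(L/(gh_f))^5.2]^0.04
LQ²/(gh_f) = 1.678; L/(gh_f) = 27.74
Term 1 = ε^1.25·(…)^4.75 = 1.62×10^-4; Term 2 = ν·Q^9.4·(…)^5.2 = 1.36×10^-4
D = 0.66·(1.62×10^-4 + 1.36×10^-4)^0.04 = 0.4770 m = 477 mm
Check: V = 1.38 m/s, Re = 2.91×10^5, f = 0.01692, h_f = 5.28 m ≈ 5.66 m ✓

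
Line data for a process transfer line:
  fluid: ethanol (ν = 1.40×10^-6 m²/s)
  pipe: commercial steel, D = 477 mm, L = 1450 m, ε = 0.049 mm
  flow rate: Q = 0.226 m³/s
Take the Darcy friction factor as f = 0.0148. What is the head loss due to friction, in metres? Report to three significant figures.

h_f ≈ 3.67 m

V = 4Q/(πD²) = 4·0.226/(π·0.477²) = 1.265 m/s
h_f = f(L/D)V²/(2g) = 0.01480·(1450/0.477)·1.265²/(2·9.81) = 3.668 m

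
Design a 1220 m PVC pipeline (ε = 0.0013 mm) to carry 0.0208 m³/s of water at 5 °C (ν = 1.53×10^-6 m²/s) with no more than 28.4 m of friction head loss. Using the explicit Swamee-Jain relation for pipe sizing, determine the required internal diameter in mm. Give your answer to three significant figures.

D ≈ 122 mm

Swamee-Jain (Type III): D = 0.66·[ε^1.25·(LQ²/(gh_f))^4.75 + ν·Q^9.4·(L/(gh_f))^5.2]^0.04
LQ²/(gh_f) = 0.001895; L/(gh_f) = 4.379
Term 1 = ε^1.25·(…)^4.75 = 5.14×10^-21; Term 2 = ν·Q^9.4·(…)^5.2 = 5.12×10^-19
D = 0.66·(5.14×10^-21 + 5.12×10^-19)^0.04 = 0.1225 m = 122 mm
Check: V = 1.77 m/s, Re = 1.41×10^5, f = 0.01672, h_f = 26.4 m ≈ 28.4 m ✓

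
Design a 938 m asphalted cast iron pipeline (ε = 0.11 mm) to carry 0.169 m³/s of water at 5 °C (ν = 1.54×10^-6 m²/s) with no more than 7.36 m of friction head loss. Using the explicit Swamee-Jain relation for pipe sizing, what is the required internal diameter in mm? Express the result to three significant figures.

Swamee-Jain (Type III): D = 0.66·[ε^1.25·(LQ²/(gh_f))^4.75 + ν·Q^9.4·(L/(gh_f))^5.2]^0.04
LQ²/(gh_f) = 0.3710; L/(gh_f) = 12.99
Term 1 = ε^1.25·(…)^4.75 = 1.02×10^-7; Term 2 = ν·Q^9.4·(…)^5.2 = 5.26×10^-8
D = 0.66·(1.02×10^-7 + 5.26×10^-8)^0.04 = 0.3524 m = 352 mm
Check: V = 1.73 m/s, Re = 3.96×10^5, f = 0.01675, h_f = 6.82 m ≈ 7.36 m ✓

D ≈ 352 mm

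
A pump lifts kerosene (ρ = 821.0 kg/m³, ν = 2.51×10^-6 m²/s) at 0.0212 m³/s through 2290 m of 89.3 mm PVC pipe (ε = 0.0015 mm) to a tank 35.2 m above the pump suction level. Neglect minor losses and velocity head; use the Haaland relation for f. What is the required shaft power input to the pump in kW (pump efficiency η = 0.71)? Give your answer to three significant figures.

P_shaft ≈ 70.5 kW

V = 4Q/(πD²) = 3.385 m/s; Re = 1.20×10^5; ε/D = 1.68×10^-5; f = 0.01722
h_f = f(L/D)V²/2g = 257.9 m
Total head H = z + h_f = 35.2 + 257.9 = 293.1 m
P_hyd = ρgQH = 821.0·9.81·0.0212·293.1 = 50.05 kW
P_shaft = P_hyd/η = 50.05/0.71 = 70.50 kW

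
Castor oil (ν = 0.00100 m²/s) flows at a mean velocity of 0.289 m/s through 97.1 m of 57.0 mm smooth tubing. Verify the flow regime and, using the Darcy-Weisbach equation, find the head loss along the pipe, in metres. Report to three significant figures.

Re = VD/ν = 0.289·0.05700/0.00100 = 16.5 → laminar (Re < 2300)
f = 64/Re = 3.885
h_f = f(L/D)V²/(2g) = 3.885·(97.1/0.05700)·0.289²/(2·9.81) = 28.17 m

h_f ≈ 28.2 m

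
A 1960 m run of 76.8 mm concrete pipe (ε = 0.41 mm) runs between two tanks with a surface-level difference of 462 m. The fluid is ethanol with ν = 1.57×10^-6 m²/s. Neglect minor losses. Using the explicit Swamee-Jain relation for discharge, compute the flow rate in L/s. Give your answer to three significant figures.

Q ≈ 15.6 L/s

Swamee-Jain (Type II): Q = -0.965·√(gD⁵h_f/L)·ln[ε/(3.7D) + √(3.17ν²L/(gD³h_f))]
√(gD⁵h_f/L) = √(9.81·0.0768⁵·462/1960) = 0.002486
ε/(3.7D) = 0.00144; √(3.17ν²L/(gD³h_f)) = 8.64×10^-5
Q = -0.965·0.002486·ln(0.001529) = 0.01555 m³/s
Check: V = 3.36 m/s, Re = 1.64×10^5, f = 0.03173, h_f = 465 m ≈ 462 m ✓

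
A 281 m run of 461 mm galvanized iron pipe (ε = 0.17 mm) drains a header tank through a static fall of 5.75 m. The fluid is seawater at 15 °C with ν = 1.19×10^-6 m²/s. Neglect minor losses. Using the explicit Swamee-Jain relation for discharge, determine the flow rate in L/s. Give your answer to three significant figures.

Q ≈ 566 L/s

Swamee-Jain (Type II): Q = -0.965·√(gD⁵h_f/L)·ln[ε/(3.7D) + √(3.17ν²L/(gD³h_f))]
√(gD⁵h_f/L) = √(9.81·0.461⁵·5.75/281) = 0.06465
ε/(3.7D) = 9.97×10^-5; √(3.17ν²L/(gD³h_f)) = 1.51×10^-5
Q = -0.965·0.06465·ln(1.148×10^-4) = 0.5660 m³/s
Check: V = 3.39 m/s, Re = 1.31×10^6, f = 0.01619, h_f = 5.78 m ≈ 5.75 m ✓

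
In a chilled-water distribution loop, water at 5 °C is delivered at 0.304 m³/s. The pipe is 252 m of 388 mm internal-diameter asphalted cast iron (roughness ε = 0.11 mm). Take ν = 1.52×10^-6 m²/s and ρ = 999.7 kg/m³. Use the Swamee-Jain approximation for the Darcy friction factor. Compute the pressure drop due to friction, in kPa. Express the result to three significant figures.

Δp ≈ 34.2 kPa

V = 4Q/(πD²) = 4·0.304/(π·0.388²) = 2.571 m/s
Re = VD/ν = 2.571·0.388/1.52×10^-6 = 6.56×10^5 → turbulent
ε/D = 0.11/388 = 2.84×10^-4
Swamee-Jain: f = 0.01595
h_f = f(L/D)V²/(2g) = 0.01595·(252/0.388)·2.571²/(2·9.81) = 3.491 m
Δp = ρg·h_f = 999.7·9.81·3.491 = 34.24 kPa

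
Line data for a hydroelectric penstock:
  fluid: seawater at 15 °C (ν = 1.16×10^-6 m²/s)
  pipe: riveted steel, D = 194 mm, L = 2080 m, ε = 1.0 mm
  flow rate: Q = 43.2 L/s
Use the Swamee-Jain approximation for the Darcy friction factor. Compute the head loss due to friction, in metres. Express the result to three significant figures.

V = 4Q/(πD²) = 4·0.0432/(π·0.194²) = 1.461 m/s
Re = VD/ν = 1.461·0.194/1.16×10^-6 = 2.44×10^5 → turbulent
ε/D = 1.0/194 = 0.00515
Swamee-Jain: f = 0.03118
h_f = f(L/D)V²/(2g) = 0.03118·(2080/0.194)·1.461²/(2·9.81) = 36.40 m

h_f ≈ 36.4 m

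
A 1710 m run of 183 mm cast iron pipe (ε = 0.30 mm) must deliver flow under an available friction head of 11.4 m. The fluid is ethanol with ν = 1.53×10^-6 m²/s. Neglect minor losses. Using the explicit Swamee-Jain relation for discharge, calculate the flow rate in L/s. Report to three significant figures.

Swamee-Jain (Type II): Q = -0.965·√(gD⁵h_f/L)·ln[ε/(3.7D) + √(3.17ν²L/(gD³h_f))]
√(gD⁵h_f/L) = √(9.81·0.183⁵·11.4/1710) = 0.003664
ε/(3.7D) = 4.43×10^-4; √(3.17ν²L/(gD³h_f)) = 1.36×10^-4
Q = -0.965·0.003664·ln(5.791×10^-4) = 0.02635 m³/s
Check: V = 1.00 m/s, Re = 1.20×10^5, f = 0.02405, h_f = 11.5 m ≈ 11.4 m ✓

Q ≈ 26.4 L/s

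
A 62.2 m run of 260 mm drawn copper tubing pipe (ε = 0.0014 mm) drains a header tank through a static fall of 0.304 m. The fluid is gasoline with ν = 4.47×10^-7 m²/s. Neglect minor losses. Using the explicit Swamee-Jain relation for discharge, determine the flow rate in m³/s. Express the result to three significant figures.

Swamee-Jain (Type II): Q = -0.965·√(gD⁵h_f/L)·ln[ε/(3.7D) + √(3.17ν²L/(gD³h_f))]
√(gD⁵h_f/L) = √(9.81·0.260⁵·0.304/62.2) = 0.007548
ε/(3.7D) = 1.46×10^-6; √(3.17ν²L/(gD³h_f)) = 2.74×10^-5
Q = -0.965·0.007548·ln(2.887×10^-5) = 0.07613 m³/s
Check: V = 1.43 m/s, Re = 8.34×10^5, f = 0.01209, h_f = 0.303 m ≈ 0.304 m ✓

Q ≈ 0.0761 m³/s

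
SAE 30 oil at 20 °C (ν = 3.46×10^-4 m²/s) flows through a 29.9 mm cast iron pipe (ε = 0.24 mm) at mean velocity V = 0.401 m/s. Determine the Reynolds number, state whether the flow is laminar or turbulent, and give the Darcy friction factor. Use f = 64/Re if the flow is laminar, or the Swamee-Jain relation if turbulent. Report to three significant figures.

Re ≈ 34.7; laminar; f = 64/Re ≈ 1.85

Re = VD/ν = 0.4010·0.0299/3.46×10^-4 = 34.7
Re < 2300 → laminar → f = 64/Re = 1.847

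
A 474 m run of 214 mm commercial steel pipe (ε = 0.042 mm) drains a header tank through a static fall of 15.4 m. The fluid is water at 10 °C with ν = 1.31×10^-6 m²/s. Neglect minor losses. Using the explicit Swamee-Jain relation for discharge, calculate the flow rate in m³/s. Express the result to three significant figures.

Q ≈ 0.107 m³/s

Swamee-Jain (Type II): Q = -0.965·√(gD⁵h_f/L)·ln[ε/(3.7D) + √(3.17ν²L/(gD³h_f))]
√(gD⁵h_f/L) = √(9.81·0.214⁵·15.4/474) = 0.01196
ε/(3.7D) = 5.30×10^-5; √(3.17ν²L/(gD³h_f)) = 4.17×10^-5
Q = -0.965·0.01196·ln(9.478×10^-5) = 0.1069 m³/s
Check: V = 2.97 m/s, Re = 4.86×10^5, f = 0.01552, h_f = 15.5 m ≈ 15.4 m ✓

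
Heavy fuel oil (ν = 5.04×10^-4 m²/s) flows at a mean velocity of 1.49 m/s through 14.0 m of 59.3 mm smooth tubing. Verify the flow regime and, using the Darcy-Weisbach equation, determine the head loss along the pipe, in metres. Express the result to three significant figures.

Re = VD/ν = 1.49·0.05930/5.04×10^-4 = 175 → laminar (Re < 2300)
f = 64/Re = 0.3651
h_f = f(L/D)V²/(2g) = 0.3651·(14.0/0.05930)·1.49²/(2·9.81) = 9.753 m

h_f ≈ 9.75 m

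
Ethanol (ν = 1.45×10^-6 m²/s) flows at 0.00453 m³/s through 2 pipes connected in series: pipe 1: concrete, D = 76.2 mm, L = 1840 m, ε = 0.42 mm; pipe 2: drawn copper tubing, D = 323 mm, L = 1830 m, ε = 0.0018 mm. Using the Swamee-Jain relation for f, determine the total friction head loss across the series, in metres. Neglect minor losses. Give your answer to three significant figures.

Pipe 1: V = 0.9933 m/s, Re = 5.22×10^4, ε/D = 0.00551, f = 0.03328, h_1 = f(L/D)V²/2g = 40.41 m
Pipe 2: V = 0.05528 m/s, Re = 1.23×10^4, ε/D = 5.57×10^-6, f = 0.02928, h_2 = f(L/D)V²/2g = 0.02584 m
Series → Q common, losses add: H = Σh = 40.44 m

H ≈ 40.4 m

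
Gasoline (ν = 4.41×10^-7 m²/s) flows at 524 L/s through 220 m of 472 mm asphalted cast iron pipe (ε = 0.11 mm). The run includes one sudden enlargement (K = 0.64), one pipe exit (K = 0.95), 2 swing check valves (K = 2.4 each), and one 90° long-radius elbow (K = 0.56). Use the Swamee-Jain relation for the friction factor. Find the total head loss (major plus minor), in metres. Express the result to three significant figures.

V = 4Q/(πD²) = 2.995 m/s; V²/2g = 0.4571 m
Re = 3.21×10^6, ε/D = 2.33×10^-4 → f = 0.01452 (Swamee-Jain)
Major: h_f = f(L/D)·V²/2g = 0.01452·466.1·0.4571 = 3.095 m
Minor: ΣK = 6.95; h_m = ΣK·V²/2g = 3.177 m
Total H_L = 3.095 + 3.177 = 6.271 m

H_L ≈ 6.27 m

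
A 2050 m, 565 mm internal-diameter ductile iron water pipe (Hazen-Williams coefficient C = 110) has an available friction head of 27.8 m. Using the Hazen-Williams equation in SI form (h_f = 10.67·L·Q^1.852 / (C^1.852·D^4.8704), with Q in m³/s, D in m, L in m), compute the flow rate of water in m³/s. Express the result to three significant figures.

Rearranging: Q = [h_f·C^1.852·D^4.8704 / (10.67·L)]^(1/1.852)
Q = [27.8·110^1.852·0.565^4.8704 / (10.67·2050)]^0.540 = 0.6694 m³/s

Q ≈ 0.669 m³/s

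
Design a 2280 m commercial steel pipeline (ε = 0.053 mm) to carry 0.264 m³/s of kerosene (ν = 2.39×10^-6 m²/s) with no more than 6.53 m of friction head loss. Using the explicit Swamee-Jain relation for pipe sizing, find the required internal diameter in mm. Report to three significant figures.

D ≈ 507 mm

Swamee-Jain (Type III): D = 0.66·[ε^1.25·(LQ²/(gh_f))^4.75 + ν·Q^9.4·(L/(gh_f))^5.2]^0.04
LQ²/(gh_f) = 2.481; L/(gh_f) = 35.59
Term 1 = ε^1.25·(…)^4.75 = 3.38×10^-4; Term 2 = ν·Q^9.4·(…)^5.2 = 0.00102
D = 0.66·(3.38×10^-4 + 0.00102)^0.04 = 0.5068 m = 507 mm
Check: V = 1.31 m/s, Re = 2.77×10^5, f = 0.01565, h_f = 6.14 m ≈ 6.53 m ✓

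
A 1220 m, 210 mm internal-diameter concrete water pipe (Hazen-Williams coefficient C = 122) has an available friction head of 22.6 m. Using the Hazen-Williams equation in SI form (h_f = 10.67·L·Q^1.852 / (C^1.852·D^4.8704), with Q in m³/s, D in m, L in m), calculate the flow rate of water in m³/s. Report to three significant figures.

Rearranging: Q = [h_f·C^1.852·D^4.8704 / (10.67·L)]^(1/1.852)
Q = [22.6·122^1.852·0.210^4.8704 / (10.67·1220)]^0.540 = 0.06508 m³/s

Q ≈ 0.0651 m³/s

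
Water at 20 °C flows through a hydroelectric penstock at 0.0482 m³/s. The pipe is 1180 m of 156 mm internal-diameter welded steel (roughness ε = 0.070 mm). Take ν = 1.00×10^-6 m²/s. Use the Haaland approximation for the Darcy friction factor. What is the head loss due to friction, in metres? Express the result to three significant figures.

h_f ≈ 42.8 m

V = 4Q/(πD²) = 4·0.0482/(π·0.156²) = 2.522 m/s
Re = VD/ν = 2.522·0.156/1.00×10^-6 = 3.93×10^5 → turbulent
ε/D = 0.070/156 = 4.49×10^-4
Haaland: f = 0.01746
h_f = f(L/D)V²/(2g) = 0.01746·(1180/0.156)·2.522²/(2·9.81) = 42.82 m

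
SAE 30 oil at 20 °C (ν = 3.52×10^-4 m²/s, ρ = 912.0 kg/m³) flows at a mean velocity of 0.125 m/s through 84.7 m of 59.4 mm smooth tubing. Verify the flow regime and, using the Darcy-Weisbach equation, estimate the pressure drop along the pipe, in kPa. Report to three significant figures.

Δp ≈ 30.8 kPa

Re = VD/ν = 0.125·0.05940/3.52×10^-4 = 21.1 → laminar (Re < 2300)
f = 64/Re = 3.034
h_f = f(L/D)V²/(2g) = 3.034·(84.7/0.05940)·0.125²/(2·9.81) = 3.445 m
Δp = ρg·h_f = 912.0·9.81·3.445 = 30.83 kPa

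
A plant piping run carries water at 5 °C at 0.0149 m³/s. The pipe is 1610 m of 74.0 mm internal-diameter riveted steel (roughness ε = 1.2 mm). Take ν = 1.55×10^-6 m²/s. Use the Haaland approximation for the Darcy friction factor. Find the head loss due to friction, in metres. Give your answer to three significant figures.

h_f ≈ 603 m

V = 4Q/(πD²) = 4·0.0149/(π·0.0740²) = 3.464 m/s
Re = VD/ν = 3.464·0.0740/1.55×10^-6 = 1.65×10^5 → turbulent
ε/D = 1.2/74.0 = 0.0162
Haaland: f = 0.04530
h_f = f(L/D)V²/(2g) = 0.04530·(1610/0.0740)·3.464²/(2·9.81) = 602.9 m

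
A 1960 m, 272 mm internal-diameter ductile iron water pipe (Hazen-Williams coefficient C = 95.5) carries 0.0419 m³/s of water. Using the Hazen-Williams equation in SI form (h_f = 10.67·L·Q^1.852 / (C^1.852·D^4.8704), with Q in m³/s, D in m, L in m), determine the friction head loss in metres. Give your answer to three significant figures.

h_f = 10.67·1960·0.0419^1.852 / (95.5^1.852·0.272^4.8704) = 7.172 m

h_f ≈ 7.17 m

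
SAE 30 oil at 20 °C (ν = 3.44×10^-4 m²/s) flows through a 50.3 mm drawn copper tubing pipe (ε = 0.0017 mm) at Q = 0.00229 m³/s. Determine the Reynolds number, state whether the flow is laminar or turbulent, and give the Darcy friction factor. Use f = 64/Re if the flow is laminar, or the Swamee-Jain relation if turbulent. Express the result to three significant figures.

Re ≈ 169; laminar; f = 64/Re ≈ 0.380

V = 4Q/(πD²) = 1.152 m/s
Re = VD/ν = 1.152·0.0503/3.44×10^-4 = 169
Re < 2300 → laminar → f = 64/Re = 0.3798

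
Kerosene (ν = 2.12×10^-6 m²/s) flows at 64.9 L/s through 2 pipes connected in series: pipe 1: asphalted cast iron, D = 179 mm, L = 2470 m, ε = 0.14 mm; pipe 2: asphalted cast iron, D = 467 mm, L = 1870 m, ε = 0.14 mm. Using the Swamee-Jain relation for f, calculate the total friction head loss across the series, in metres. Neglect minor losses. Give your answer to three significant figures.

Pipe 1: V = 2.579 m/s, Re = 2.18×10^5, ε/D = 7.82×10^-4, f = 0.02017, h_1 = f(L/D)V²/2g = 94.34 m
Pipe 2: V = 0.3789 m/s, Re = 8.35×10^4, ε/D = 3.00×10^-4, f = 0.02005, h_2 = f(L/D)V²/2g = 0.5876 m
Series → Q common, losses add: H = Σh = 94.93 m

H ≈ 94.9 m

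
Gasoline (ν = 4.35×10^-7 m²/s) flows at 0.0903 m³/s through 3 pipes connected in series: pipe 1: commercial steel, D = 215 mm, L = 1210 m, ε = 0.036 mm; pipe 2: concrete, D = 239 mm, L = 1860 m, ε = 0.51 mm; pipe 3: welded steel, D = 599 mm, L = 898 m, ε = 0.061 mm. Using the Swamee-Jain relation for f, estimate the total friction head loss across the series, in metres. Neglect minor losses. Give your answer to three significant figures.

H ≈ 64.0 m

Pipe 1: V = 2.487 m/s, Re = 1.23×10^6, ε/D = 1.67×10^-4, f = 0.01422, h_1 = f(L/D)V²/2g = 25.24 m
Pipe 2: V = 2.013 m/s, Re = 1.11×10^6, ε/D = 0.00213, f = 0.02406, h_2 = f(L/D)V²/2g = 38.66 m
Pipe 3: V = 0.3204 m/s, Re = 4.41×10^5, ε/D = 1.02×10^-4, f = 0.01470, h_3 = f(L/D)V²/2g = 0.1154 m
Series → Q common, losses add: H = Σh = 64.02 m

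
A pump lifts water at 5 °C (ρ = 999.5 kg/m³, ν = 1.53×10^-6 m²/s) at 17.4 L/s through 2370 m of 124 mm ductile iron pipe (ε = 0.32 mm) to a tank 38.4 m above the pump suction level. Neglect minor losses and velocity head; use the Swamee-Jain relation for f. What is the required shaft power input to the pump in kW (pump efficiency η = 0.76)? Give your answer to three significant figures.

P_shaft ≈ 20.7 kW

V = 4Q/(πD²) = 1.441 m/s; Re = 1.17×10^5; ε/D = 0.00258; f = 0.02656
h_f = f(L/D)V²/2g = 53.72 m
Total head H = z + h_f = 38.4 + 53.72 = 92.12 m
P_hyd = ρgQH = 999.5·9.81·0.0174·92.12 = 15.72 kW
P_shaft = P_hyd/η = 15.72/0.76 = 20.68 kW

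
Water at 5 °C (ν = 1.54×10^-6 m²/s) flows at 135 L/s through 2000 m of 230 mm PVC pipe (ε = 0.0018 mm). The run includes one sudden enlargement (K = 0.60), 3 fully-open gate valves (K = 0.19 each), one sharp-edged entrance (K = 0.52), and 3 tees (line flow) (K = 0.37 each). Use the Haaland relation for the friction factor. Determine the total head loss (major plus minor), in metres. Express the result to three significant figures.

V = 4Q/(πD²) = 3.249 m/s; V²/2g = 0.5381 m
Re = 4.85×10^5, ε/D = 7.83×10^-6 → f = 0.01322 (Haaland)
Major: h_f = f(L/D)·V²/2g = 0.01322·8696·0.5381 = 61.85 m
Minor: ΣK = 2.80; h_m = ΣK·V²/2g = 1.507 m
Total H_L = 61.85 + 1.507 = 63.36 m

H_L ≈ 63.4 m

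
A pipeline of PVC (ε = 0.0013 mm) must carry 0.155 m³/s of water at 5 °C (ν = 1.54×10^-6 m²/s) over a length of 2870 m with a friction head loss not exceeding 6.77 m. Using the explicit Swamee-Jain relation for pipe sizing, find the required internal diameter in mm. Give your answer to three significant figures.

D ≈ 420 mm

Swamee-Jain (Type III): D = 0.66·[ε^1.25·(LQ²/(gh_f))^4.75 + ν·Q^9.4·(L/(gh_f))^5.2]^0.04
LQ²/(gh_f) = 1.038; L/(gh_f) = 43.21
Term 1 = ε^1.25·(…)^4.75 = 5.25×10^-8; Term 2 = ν·Q^9.4·(…)^5.2 = 1.21×10^-5
D = 0.66·(5.25×10^-8 + 1.21×10^-5)^0.04 = 0.4197 m = 420 mm
Check: V = 1.12 m/s, Re = 3.05×10^5, f = 0.01436, h_f = 6.29 m ≈ 6.77 m ✓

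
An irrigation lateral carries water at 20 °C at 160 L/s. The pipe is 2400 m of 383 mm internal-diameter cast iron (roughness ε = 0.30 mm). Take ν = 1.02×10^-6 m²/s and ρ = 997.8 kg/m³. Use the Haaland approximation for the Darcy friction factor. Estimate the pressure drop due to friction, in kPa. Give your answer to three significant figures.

V = 4Q/(πD²) = 4·0.160/(π·0.383²) = 1.389 m/s
Re = VD/ν = 1.389·0.383/1.02×10^-6 = 5.21×10^5 → turbulent
ε/D = 0.30/383 = 7.83×10^-4
Haaland: f = 0.01915
h_f = f(L/D)V²/(2g) = 0.01915·(2400/0.383)·1.389²/(2·9.81) = 11.80 m
Δp = ρg·h_f = 997.8·9.81·11.80 = 115.5 kPa

Δp ≈ 115 kPa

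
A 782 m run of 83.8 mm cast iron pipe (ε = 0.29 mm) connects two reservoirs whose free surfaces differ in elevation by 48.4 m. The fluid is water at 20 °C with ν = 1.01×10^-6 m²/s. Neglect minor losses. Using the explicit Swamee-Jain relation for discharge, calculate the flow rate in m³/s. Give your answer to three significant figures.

Swamee-Jain (Type II): Q = -0.965·√(gD⁵h_f/L)·ln[ε/(3.7D) + √(3.17ν²L/(gD³h_f))]
√(gD⁵h_f/L) = √(9.81·0.0838⁵·48.4/782) = 0.001584
ε/(3.7D) = 9.35×10^-4; √(3.17ν²L/(gD³h_f)) = 9.51×10^-5
Q = -0.965·0.001584·ln(0.001030) = 0.01051 m³/s
Check: V = 1.91 m/s, Re = 1.58×10^5, f = 0.02822, h_f = 48.8 m ≈ 48.4 m ✓

Q ≈ 0.0105 m³/s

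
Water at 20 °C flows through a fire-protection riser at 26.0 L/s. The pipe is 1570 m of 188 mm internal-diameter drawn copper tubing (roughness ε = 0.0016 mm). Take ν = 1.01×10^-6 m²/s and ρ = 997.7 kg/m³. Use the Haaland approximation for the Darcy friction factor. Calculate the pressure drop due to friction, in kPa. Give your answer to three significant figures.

Δp ≈ 58.4 kPa

V = 4Q/(πD²) = 4·0.0260/(π·0.188²) = 0.9366 m/s
Re = VD/ν = 0.9366·0.188/1.01×10^-6 = 1.74×10^5 → turbulent
ε/D = 0.0016/188 = 8.51×10^-6
Haaland: f = 0.01597
h_f = f(L/D)V²/(2g) = 0.01597·(1570/0.188)·0.9366²/(2·9.81) = 5.962 m
Δp = ρg·h_f = 997.7·9.81·5.962 = 58.36 kPa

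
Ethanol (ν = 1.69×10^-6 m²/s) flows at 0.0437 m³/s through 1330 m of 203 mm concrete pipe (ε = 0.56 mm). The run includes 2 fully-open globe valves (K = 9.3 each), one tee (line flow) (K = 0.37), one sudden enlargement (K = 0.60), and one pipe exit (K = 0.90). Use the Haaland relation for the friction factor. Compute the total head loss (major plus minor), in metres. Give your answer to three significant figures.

V = 4Q/(πD²) = 1.350 m/s; V²/2g = 0.09292 m
Re = 1.62×10^5, ε/D = 0.00276 → f = 0.02639 (Haaland)
Major: h_f = f(L/D)·V²/2g = 0.02639·6552·0.09292 = 16.06 m
Minor: ΣK = 20.5; h_m = ΣK·V²/2g = 1.902 m
Total H_L = 16.06 + 1.902 = 17.97 m

H_L ≈ 18.0 m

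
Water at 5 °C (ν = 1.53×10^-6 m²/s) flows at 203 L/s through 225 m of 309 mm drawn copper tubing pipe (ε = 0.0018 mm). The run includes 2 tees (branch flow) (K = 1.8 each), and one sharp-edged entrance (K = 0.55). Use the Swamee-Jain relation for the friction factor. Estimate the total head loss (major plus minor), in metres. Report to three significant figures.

V = 4Q/(πD²) = 2.707 m/s; V²/2g = 0.3735 m
Re = 5.47×10^5, ε/D = 5.83×10^-6 → f = 0.01298 (Swamee-Jain)
Major: h_f = f(L/D)·V²/2g = 0.01298·728.2·0.3735 = 3.531 m
Minor: ΣK = 4.15; h_m = ΣK·V²/2g = 1.550 m
Total H_L = 3.531 + 1.550 = 5.081 m

H_L ≈ 5.08 m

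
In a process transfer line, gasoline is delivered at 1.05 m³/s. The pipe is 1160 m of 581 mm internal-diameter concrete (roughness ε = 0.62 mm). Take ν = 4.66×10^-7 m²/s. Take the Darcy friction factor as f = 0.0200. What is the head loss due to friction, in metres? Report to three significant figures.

V = 4Q/(πD²) = 4·1.05/(π·0.581²) = 3.960 m/s
h_f = f(L/D)V²/(2g) = 0.02000·(1160/0.581)·3.960²/(2·9.81) = 31.92 m

h_f ≈ 31.9 m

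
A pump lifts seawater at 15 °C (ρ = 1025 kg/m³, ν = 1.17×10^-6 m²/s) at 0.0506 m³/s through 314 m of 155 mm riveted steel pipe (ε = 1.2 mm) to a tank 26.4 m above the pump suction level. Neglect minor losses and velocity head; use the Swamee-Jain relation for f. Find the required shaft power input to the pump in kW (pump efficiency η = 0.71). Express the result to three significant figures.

V = 4Q/(πD²) = 2.682 m/s; Re = 3.55×10^5; ε/D = 0.00774; f = 0.03513
h_f = f(L/D)V²/2g = 26.09 m
Total head H = z + h_f = 26.4 + 26.09 = 52.49 m
P_hyd = ρgQH = 1025·9.81·0.0506·52.49 = 26.71 kW
P_shaft = P_hyd/η = 26.71/0.71 = 37.61 kW

P_shaft ≈ 37.6 kW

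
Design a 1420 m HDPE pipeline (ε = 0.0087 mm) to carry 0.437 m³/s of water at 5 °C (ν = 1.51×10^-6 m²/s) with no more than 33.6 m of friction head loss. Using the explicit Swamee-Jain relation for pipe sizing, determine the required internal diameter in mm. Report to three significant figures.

D ≈ 385 mm

Swamee-Jain (Type III): D = 0.66·[ε^1.25·(LQ²/(gh_f))^4.75 + ν·Q^9.4·(L/(gh_f))^5.2]^0.04
LQ²/(gh_f) = 0.8227; L/(gh_f) = 4.308
Term 1 = ε^1.25·(…)^4.75 = 1.87×10^-7; Term 2 = ν·Q^9.4·(…)^5.2 = 1.25×10^-6
D = 0.66·(1.87×10^-7 + 1.25×10^-6)^0.04 = 0.3854 m = 385 mm
Check: V = 3.75 m/s, Re = 9.56×10^5, f = 0.01221, h_f = 32.2 m ≈ 33.6 m ✓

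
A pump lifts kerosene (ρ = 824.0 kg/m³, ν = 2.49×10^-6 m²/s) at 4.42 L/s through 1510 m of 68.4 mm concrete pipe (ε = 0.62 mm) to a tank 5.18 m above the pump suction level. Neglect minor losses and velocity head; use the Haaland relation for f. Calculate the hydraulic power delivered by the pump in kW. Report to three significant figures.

V = 4Q/(πD²) = 1.203 m/s; Re = 3.30×10^4; ε/D = 0.00906; f = 0.03849
h_f = f(L/D)V²/2g = 62.67 m
Total head H = z + h_f = 5.18 + 62.67 = 67.85 m
P_hyd = ρgQH = 824.0·9.81·0.00442·67.85 = 2.424 kW

P_hyd ≈ 2.42 kW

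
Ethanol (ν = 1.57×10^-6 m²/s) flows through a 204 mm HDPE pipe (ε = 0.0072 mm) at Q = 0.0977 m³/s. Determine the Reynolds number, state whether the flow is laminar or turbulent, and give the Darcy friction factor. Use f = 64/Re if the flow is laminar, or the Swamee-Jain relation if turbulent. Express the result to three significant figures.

Re ≈ 3.88×10^5; turbulent; f ≈ 0.0142

V = 4Q/(πD²) = 2.989 m/s
Re = VD/ν = 2.989·0.204/1.57×10^-6 = 3.88×10^5
Re > 4000 → turbulent; ε/D = 3.53×10^-5
Swamee-Jain: f = 0.01417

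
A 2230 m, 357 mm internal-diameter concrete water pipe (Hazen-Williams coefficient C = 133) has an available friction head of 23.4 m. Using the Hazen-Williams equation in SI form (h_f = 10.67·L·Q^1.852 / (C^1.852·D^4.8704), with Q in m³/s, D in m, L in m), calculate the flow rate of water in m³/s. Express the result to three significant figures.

Rearranging: Q = [h_f·C^1.852·D^4.8704 / (10.67·L)]^(1/1.852)
Q = [23.4·133^1.852·0.357^4.8704 / (10.67·2230)]^0.540 = 0.2107 m³/s

Q ≈ 0.211 m³/s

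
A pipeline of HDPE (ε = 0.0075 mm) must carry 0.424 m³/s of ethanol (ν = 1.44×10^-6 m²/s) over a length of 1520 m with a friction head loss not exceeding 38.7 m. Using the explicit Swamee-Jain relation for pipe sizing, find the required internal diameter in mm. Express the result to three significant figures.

Swamee-Jain (Type III): D = 0.66·[ε^1.25·(LQ²/(gh_f))^4.75 + ν·Q^9.4·(L/(gh_f))^5.2]^0.04
LQ²/(gh_f) = 0.7198; L/(gh_f) = 4.004
Term 1 = ε^1.25·(…)^4.75 = 8.23×10^-8; Term 2 = ν·Q^9.4·(…)^5.2 = 6.14×10^-7
D = 0.66·(8.23×10^-8 + 6.14×10^-7)^0.04 = 0.3743 m = 374 mm
Check: V = 3.85 m/s, Re = 1.00×10^6, f = 0.01208, h_f = 37.1 m ≈ 38.7 m ✓

D ≈ 374 mm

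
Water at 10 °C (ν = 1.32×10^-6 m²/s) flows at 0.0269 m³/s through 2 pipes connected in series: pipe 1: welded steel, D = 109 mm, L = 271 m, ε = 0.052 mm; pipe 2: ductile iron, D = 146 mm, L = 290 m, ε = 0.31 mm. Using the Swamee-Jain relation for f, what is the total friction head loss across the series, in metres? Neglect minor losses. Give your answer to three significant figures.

H ≈ 26.0 m

Pipe 1: V = 2.883 m/s, Re = 2.38×10^5, ε/D = 4.77×10^-4, f = 0.01853, h_1 = f(L/D)V²/2g = 19.51 m
Pipe 2: V = 1.607 m/s, Re = 1.78×10^5, ε/D = 0.00212, f = 0.02494, h_2 = f(L/D)V²/2g = 6.518 m
Series → Q common, losses add: H = Σh = 26.03 m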